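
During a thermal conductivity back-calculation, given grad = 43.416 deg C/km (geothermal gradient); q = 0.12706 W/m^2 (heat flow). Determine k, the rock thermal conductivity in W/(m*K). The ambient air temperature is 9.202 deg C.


k = q / (grad / 1000)
k = 0.12706 / (43.416 / 1000)
k = 2.9266 W/(m*K)


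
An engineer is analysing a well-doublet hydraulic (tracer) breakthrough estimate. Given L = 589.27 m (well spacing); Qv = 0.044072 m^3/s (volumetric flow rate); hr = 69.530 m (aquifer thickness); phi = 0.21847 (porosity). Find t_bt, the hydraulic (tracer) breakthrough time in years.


t_bt = pi * hr * phi * L^2 / (3 * Qv) / (365.25*86400)
t_bt = pi * 69.530 * 0.21847 * 589.27^2 / (3 * 0.044072) / (365.25*86400)
t_bt = 3.9715 years


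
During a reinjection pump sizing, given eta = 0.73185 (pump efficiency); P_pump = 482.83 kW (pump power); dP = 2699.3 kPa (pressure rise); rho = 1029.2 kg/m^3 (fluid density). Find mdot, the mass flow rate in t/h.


mdot = P_pump * rho * eta / dP
mdot = 482.83 * 1029.2 * 0.73185 / 2699.3
mdot = 134.7302 kg/s
Convert: 134.7302 kg/s * 3.6 = 485.03 t/h
mdot = 485.03 t/h


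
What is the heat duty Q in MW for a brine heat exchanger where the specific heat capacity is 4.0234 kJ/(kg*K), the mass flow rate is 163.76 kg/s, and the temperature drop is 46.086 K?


Q = mdot * cp * dT / 1000
Q = 163.76 * 4.0234 * 46.086 / 1000
Q = 30.365 MW


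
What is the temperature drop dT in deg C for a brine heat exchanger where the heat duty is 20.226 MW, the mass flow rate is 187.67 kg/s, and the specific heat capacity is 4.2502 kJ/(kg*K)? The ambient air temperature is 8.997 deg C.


dT = Q * 1000 / (mdot * cp)
dT = 20.226 * 1000 / (187.67 * 4.2502)
dT = 25.35746 K
Convert (temperature difference, 1 K = 1 deg C): 25.35746 K = 25.35746 deg C
dT = 25.357 deg C


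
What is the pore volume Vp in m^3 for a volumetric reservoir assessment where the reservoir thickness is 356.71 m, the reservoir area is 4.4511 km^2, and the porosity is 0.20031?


Vp = A * 1e6 * hr * phi
Vp = 4.4511 * 1e6 * 356.71 * 0.20031
Vp = 3.1804e+08 m^3


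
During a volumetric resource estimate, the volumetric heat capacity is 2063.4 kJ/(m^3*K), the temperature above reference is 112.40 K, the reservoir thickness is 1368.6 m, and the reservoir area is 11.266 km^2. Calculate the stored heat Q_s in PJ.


Step 1: Vr = A*1e6*hr = 11.266*1e6*1368.6 = 1.541865e+10 m^3
Step 2: Q_s = Vr*rhoc*dT/1e12 = 1.541865e+10*2063.4*112.4/1e12 = 3576.0 PJ
Q_s = 3576.0 PJ


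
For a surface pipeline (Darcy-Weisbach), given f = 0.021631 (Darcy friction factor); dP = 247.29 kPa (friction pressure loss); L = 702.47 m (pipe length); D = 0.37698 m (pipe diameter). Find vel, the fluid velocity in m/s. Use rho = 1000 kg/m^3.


vel = sqrt(dP*1000*2*D / (f*L*rho))
vel = sqrt(247.29*1000*2*0.37698 / (0.021631*702.47*1000))
vel = 3.5029 m/s


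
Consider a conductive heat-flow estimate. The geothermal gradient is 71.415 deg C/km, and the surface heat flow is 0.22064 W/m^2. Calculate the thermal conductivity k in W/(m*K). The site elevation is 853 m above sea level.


k = q * 1000 / grad
k = 0.22064 * 1000 / 71.415
k = 3.0895 W/(m*K)


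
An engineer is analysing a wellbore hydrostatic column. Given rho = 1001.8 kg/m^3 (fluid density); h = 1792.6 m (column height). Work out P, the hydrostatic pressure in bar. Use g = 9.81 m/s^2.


P = rho * g * h / 1e6
P = 1001.8 * 9.81 * 1792.6 / 1e6
P = 17.61706 MPa
Convert: 17.61706 MPa * 10.0 = 176.17 bar
P = 176.17 bar


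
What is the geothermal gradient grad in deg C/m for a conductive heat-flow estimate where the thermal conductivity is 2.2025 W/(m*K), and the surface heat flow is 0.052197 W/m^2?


grad = q * 1000 / k
grad = 0.052197 * 1000 / 2.2025
grad = 23.69898 deg C/km
Convert: 23.69898 deg C/km * 0.001 = 0.023699 deg C/m
grad = 0.023699 deg C/m


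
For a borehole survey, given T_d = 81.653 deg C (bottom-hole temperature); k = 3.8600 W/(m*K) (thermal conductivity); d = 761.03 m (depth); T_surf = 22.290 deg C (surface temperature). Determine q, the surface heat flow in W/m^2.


Step 1: grad = (T_d - T_surf)/d * 1000 = (81.653 - 22.29)/761.03 * 1000 = 78.00350 deg C/km
Step 2: q = k * grad / 1000 = 3.86 * 78.00350 / 1000 = 0.30109 W/m^2
q = 0.30109 W/m^2


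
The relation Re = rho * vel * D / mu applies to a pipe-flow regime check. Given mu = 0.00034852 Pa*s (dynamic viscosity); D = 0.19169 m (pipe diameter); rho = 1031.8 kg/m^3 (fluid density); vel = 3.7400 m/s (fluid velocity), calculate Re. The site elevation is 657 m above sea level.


Re = rho * vel * D / mu
Re = 1031.8 * 3.7400 * 0.19169 / 0.00034852
Re = 2.1225e+06


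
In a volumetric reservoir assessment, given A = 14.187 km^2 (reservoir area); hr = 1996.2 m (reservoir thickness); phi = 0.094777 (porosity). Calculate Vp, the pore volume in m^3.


Vp = A * 1e6 * hr * phi
Vp = 14.187 * 1e6 * 1996.2 * 0.094777
Vp = 2.6841e+09 m^3


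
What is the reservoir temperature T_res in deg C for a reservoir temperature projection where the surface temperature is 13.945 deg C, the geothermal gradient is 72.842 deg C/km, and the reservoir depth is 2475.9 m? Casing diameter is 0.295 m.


T_res = T_surf + grad * d / 1000
T_res = 13.945 + 72.842 * 2475.9 / 1000
T_res = 194.29 deg C


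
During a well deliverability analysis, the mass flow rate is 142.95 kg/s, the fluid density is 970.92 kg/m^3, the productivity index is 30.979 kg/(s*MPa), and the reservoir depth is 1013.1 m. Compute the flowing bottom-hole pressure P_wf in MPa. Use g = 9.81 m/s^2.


Step 1: P_i = rho*g*h/1e6 = 970.92*9.81*1013.1/1e6 = 9.649499 MPa
Step 2: P_wf = P_i - mdot/PI = 9.649499 - 142.95/30.979 = 5.0351 MPa
P_wf = 5.0351 MPa


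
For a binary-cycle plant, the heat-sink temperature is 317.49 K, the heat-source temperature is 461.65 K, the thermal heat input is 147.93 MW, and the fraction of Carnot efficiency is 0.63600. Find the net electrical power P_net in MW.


Step 1: eta = (1 - Tc/Th)*f = (1 - 317.49/461.65)*0.636 = 0.1986045
Step 2: P_net = eta * Q_in = 0.1986045 * 147.93 = 29.380 MW
P_net = 29.380 MW


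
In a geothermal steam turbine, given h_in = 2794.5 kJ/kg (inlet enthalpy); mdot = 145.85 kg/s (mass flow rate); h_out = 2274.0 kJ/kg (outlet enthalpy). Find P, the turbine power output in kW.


P = mdot * (h_in - h_out) / 1000
P = 145.85 * (2794.5 - 2274.0) / 1000
P = 75.91492 MW
Convert: 75.91492 MW * 1000.0 = 75915 kW
P = 75915 kW


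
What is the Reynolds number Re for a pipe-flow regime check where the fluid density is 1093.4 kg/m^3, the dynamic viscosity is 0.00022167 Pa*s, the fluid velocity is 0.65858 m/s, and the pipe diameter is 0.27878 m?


Re = rho * vel * D / mu
Re = 1093.4 * 0.65858 * 0.27878 / 0.00022167
Re = 9.0561e+05


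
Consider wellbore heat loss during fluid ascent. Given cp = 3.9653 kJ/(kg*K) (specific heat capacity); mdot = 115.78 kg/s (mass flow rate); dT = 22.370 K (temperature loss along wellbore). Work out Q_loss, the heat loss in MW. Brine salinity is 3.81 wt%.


Q_loss = mdot * cp * dT
Q_loss = 115.78 * 3.9653 * 22.370
Q_loss = 10270.12 kW
Convert: 10270.12 kW * 0.001 = 10.270 MW
Q_loss = 10.270 MW


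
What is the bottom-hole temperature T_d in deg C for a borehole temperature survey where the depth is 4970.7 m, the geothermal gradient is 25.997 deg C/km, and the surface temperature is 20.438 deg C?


T_d = T_surf + grad * d / 1000
T_d = 20.438 + 25.997 * 4970.7 / 1000
T_d = 149.66 deg C


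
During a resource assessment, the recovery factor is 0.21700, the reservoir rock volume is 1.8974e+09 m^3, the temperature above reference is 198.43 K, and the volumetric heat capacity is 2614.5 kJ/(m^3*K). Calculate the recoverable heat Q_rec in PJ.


Step 1: Q_s = Vr*rhoc*dT/1e12 = 1.8974e+09*2614.5*198.43/1e12 = 984.3621 PJ
Step 2: Q_rec = Q_s * RF = 984.3621 * 0.217 = 213.61 PJ
Q_rec = 213.61 PJ


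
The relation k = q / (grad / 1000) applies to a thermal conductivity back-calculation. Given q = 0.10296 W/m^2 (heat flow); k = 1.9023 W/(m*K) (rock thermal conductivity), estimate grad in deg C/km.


grad = q / k * 1000
grad = 0.10296 / 1.9023 * 1000
grad = 54.124 deg C/km


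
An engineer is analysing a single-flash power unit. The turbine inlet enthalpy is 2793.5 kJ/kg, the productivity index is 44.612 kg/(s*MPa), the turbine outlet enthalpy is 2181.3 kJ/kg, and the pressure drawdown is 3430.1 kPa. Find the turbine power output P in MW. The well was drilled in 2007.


Step 1: mdot = PI * dP / 1000 = 44.612 * 3430.1 / 1000 = 153.0236 kg/s
Step 2: P = mdot*(h_in - h_out)/1000 = 153.0236*(2793.5 - 2181.3)/1000 = 93.681 MW
P = 93.681 MW


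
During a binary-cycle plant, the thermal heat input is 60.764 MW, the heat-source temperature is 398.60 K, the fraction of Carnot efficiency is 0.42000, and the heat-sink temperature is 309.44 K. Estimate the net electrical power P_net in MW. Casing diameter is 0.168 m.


Step 1: eta = (1 - Tc/Th)*f = (1 - 309.44/398.6)*0.42 = 0.09394681
Step 2: P_net = eta * Q_in = 0.09394681 * 60.764 = 5.7086 MW
P_net = 5.7086 MW


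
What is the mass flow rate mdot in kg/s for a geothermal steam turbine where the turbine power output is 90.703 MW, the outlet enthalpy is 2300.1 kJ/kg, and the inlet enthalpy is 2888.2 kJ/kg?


mdot = P * 1000 / (h_in - h_out)
mdot = 90.703 * 1000 / (2888.2 - 2300.1)
mdot = 154.23 kg/s


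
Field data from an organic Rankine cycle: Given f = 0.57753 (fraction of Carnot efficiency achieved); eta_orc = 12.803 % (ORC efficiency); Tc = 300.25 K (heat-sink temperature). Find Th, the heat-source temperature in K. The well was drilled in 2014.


Th = Tc / (1 - (eta_orc/100)/f)
Th = 300.25 / (1 - (12.803/100)/0.57753)
Th = 385.77 K


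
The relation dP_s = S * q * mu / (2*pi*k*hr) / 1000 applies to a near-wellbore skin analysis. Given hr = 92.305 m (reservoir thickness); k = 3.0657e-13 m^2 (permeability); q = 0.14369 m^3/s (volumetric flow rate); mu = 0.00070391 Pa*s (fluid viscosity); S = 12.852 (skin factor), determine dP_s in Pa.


dP_s = S * q * mu / (2*pi*k*hr) / 1000
dP_s = 12.852 * 0.14369 * 0.00070391 / (2*pi*3.0657e-13*92.305) / 1000
dP_s = 7311.048 kPa
Convert: 7311.048 kPa * 1000.0 = 7.3110e+06 Pa
dP_s = 7.3110e+06 Pa


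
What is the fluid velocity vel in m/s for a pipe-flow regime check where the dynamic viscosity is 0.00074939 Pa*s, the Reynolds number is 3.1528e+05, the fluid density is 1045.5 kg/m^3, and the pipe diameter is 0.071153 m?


vel = Re * mu / (rho * D)
vel = 3.1528e+05 * 0.00074939 / (1045.5 * 0.071153)
vel = 3.1760 m/s


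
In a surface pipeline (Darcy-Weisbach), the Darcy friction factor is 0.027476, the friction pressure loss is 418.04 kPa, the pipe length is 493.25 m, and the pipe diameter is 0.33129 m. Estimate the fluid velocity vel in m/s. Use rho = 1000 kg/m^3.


vel = sqrt(dP*1000*2*D / (f*L*rho))
vel = sqrt(418.04*1000*2*0.33129 / (0.027476*493.25*1000))
vel = 4.5208 m/s


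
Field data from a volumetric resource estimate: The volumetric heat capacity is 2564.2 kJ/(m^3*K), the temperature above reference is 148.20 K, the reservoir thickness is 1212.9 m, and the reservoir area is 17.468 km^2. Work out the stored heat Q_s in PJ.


Step 1: Vr = A*1e6*hr = 17.468*1e6*1212.9 = 2.118694e+10 m^3
Step 2: Q_s = Vr*rhoc*dT/1e12 = 2.118694e+10*2564.2*148.2/1e12 = 8051.3 PJ
Q_s = 8051.3 PJ


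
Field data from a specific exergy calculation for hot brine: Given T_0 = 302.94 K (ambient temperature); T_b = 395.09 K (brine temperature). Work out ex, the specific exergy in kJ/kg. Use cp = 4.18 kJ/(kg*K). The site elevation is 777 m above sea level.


ex = cp * ((T_b - T_0) - T_0 * ln(T_b/T_0))
ex = 4.18 * ((395.09 - 302.94) - 302.94 * ln(395.09/302.94))
ex = 48.887 kJ/kg


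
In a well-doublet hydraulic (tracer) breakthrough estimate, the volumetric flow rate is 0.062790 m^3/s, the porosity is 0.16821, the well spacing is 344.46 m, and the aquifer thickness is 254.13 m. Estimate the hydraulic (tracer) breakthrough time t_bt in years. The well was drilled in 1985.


t_bt = pi * hr * phi * L^2 / (3 * Qv) / (365.25*86400)
t_bt = pi * 254.13 * 0.16821 * 344.46^2 / (3 * 0.062790) / (365.25*86400)
t_bt = 2.6805 years


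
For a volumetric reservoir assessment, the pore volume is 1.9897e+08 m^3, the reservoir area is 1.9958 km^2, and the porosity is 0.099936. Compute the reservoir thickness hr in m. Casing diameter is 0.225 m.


hr = Vp / (A * 1e6 * phi)
hr = 1.9897e+08 / (1.9958 * 1e6 * 0.099936)
hr = 997.58 m


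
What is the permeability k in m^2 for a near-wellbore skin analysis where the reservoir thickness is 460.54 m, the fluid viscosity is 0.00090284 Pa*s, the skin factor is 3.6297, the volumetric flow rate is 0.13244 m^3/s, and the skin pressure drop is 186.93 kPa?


k = S*q*mu / (2*pi*dP_s*1000*hr)
k = 3.6297*0.13244*0.00090284 / (2*pi*186.93*1000*460.54)
k = 8.0237e-13 m^2


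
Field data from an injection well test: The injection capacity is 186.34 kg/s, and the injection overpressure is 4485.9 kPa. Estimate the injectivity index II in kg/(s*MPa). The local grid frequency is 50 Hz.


II = mdot * 1000 / dP
II = 186.34 * 1000 / 4485.9
II = 41.539 kg/(s*MPa)


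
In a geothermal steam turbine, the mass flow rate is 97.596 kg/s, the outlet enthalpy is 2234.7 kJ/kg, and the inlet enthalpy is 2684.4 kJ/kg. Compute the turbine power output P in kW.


P = mdot * (h_in - h_out) / 1000
P = 97.596 * (2684.4 - 2234.7) / 1000
P = 43.88892 MW
Convert: 43.88892 MW * 1000.0 = 43889 kW
P = 43889 kW


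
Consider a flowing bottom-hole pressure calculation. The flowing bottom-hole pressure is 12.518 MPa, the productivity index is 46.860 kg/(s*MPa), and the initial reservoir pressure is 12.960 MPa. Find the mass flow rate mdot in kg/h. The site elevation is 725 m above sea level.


mdot = (P_i - P_wf) * PI
mdot = (12.960 - 12.518) * 46.860
mdot = 20.71212 kg/s
Convert: 20.71212 kg/s * 3600.0 = 74564 kg/h
mdot = 74564 kg/h


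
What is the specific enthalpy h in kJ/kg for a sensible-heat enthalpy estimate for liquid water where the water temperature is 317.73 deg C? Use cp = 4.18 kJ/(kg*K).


h = cp * T
h = 4.18 * 317.73
h = 1328.1 kJ/kg


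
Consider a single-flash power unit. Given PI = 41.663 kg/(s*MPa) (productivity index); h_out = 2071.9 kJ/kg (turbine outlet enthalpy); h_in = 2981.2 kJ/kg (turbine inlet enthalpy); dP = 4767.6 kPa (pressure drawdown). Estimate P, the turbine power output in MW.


Step 1: mdot = PI * dP / 1000 = 41.663 * 4767.6 / 1000 = 198.6325 kg/s
Step 2: P = mdot*(h_in - h_out)/1000 = 198.6325*(2981.2 - 2071.9)/1000 = 180.62 MW
P = 180.62 MW


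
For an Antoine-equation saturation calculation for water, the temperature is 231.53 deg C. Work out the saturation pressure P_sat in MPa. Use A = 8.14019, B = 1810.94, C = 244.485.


P_sat = 10^(A - B/(C + T)) / 760 * 0.101325
P_sat = 10^(8.14019 - 1810.94/(244.485 + 231.53)) / 760 * 0.101325
P_sat = 2.8888 MPa


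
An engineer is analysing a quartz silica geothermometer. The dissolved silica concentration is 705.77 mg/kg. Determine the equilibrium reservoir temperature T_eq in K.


T_eq = 1309 / (5.19 - log10(SiO2)) - 273.15
T_eq = 1309 / (5.19 - log10(705.77)) - 273.15
T_eq = 285.9323 deg C
Convert to K: 285.9323 + 273.15 = 559.08 K
T_eq = 559.08 K


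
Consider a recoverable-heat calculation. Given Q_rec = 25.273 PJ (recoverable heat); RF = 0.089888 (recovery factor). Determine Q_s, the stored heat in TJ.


Q_s = Q_rec / RF
Q_s = 25.273 / 0.089888
Q_s = 281.1610 PJ
Convert: 281.1610 PJ * 1000.0 = 2.8116e+05 TJ
Q_s = 2.8116e+05 TJ


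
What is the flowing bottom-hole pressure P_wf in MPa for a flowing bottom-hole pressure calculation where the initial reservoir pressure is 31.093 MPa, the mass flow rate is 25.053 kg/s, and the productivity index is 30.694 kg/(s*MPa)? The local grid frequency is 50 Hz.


P_wf = P_i - mdot / PI
P_wf = 31.093 - 25.053 / 30.694
P_wf = 30.277 MPa


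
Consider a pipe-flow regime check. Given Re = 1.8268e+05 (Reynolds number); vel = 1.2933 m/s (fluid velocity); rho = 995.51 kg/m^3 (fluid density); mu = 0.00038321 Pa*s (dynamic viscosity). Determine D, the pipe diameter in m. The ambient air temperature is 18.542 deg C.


D = Re * mu / (rho * vel)
D = 1.8268e+05 * 0.00038321 / (995.51 * 1.2933)
D = 0.054373 m


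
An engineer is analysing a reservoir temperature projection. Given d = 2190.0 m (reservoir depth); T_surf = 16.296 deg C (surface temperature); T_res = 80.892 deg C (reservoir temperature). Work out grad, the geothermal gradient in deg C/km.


grad = (T_res - T_surf) / d * 1000
grad = (80.892 - 16.296) / 2190.0 * 1000
grad = 29.496 deg C/km


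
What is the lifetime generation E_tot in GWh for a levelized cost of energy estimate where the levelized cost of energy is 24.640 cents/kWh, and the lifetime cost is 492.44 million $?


E_tot = C_tot / LCOE * 100
E_tot = 492.44 / 24.640 * 100
E_tot = 1998.5 GWh


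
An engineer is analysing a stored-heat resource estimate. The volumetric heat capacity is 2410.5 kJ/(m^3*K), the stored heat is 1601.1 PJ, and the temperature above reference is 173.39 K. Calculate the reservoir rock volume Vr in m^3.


Vr = Q_s * 1e12 / (rhoc * dT)
Vr = 1601.1 * 1e12 / (2410.5 * 173.39)
Vr = 3.8308e+09 m^3


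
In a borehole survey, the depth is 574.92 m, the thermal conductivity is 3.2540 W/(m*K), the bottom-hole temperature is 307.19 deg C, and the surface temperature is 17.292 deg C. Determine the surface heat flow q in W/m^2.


Step 1: grad = (T_d - T_surf)/d * 1000 = (307.19 - 17.292)/574.92 * 1000 = 504.2406 deg C/km
Step 2: q = k * grad / 1000 = 3.254 * 504.2406 / 1000 = 1.6408 W/m^2
q = 1.6408 W/m^2


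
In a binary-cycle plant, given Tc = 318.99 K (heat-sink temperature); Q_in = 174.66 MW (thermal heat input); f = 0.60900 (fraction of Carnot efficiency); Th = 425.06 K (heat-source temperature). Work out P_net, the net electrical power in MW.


Step 1: eta = (1 - Tc/Th)*f = (1 - 318.99/425.06)*0.609 = 0.1519706
Step 2: P_net = eta * Q_in = 0.1519706 * 174.66 = 26.543 MW
P_net = 26.543 MW


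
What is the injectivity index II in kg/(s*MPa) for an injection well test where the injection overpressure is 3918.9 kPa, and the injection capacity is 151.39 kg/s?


II = mdot * 1000 / dP
II = 151.39 * 1000 / 3918.9
II = 38.631 kg/(s*MPa)


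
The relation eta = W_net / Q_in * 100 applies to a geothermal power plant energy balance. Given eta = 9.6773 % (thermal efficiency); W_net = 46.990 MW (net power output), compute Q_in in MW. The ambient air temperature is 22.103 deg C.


Q_in = W_net / (eta / 100)
Q_in = 46.990 / (9.6773 / 100)
Q_in = 485.57 MW


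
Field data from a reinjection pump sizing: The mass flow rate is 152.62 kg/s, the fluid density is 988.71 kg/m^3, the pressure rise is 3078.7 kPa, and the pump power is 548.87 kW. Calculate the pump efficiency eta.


eta = mdot * dP / (rho * P_pump)
eta = 152.62 * 3078.7 / (988.71 * 548.87)
eta = 0.86585


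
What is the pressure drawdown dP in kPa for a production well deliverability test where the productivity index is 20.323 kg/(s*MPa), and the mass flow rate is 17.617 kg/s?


dP = mdot * 1000 / PI
dP = 17.617 * 1000 / 20.323
dP = 866.85 kPa


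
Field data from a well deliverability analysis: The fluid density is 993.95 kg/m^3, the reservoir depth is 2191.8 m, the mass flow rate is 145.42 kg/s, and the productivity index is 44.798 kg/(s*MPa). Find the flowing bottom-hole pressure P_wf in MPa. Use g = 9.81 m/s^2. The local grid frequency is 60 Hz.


Step 1: P_i = rho*g*h/1e6 = 993.95*9.81*2191.8/1e6 = 21.37147 MPa
Step 2: P_wf = P_i - mdot/PI = 21.37147 - 145.42/44.798 = 18.125 MPa
P_wf = 18.125 MPa


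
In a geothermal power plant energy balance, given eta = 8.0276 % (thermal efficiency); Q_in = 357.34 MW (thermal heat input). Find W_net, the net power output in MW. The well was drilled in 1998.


W_net = eta / 100 * Q_in
W_net = 8.0276 / 100 * 357.34
W_net = 28.686 MW


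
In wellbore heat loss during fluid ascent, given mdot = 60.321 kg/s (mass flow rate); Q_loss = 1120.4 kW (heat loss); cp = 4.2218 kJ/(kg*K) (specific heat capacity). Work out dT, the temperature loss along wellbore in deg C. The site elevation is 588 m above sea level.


dT = Q_loss / (mdot * cp)
dT = 1120.4 / (60.321 * 4.2218)
dT = 4.399536 K
Convert (temperature difference, 1 K = 1 deg C): 4.399536 K = 4.399536 deg C
dT = 4.3995 deg C


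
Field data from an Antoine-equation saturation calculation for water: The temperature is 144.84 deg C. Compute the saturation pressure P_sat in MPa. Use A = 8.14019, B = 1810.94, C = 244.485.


P_sat = 10^(A - B/(C + T)) / 760 * 0.101325
P_sat = 10^(8.14019 - 1810.94/(244.485 + 144.84)) / 760 * 0.101325
P_sat = 0.41078 MPa


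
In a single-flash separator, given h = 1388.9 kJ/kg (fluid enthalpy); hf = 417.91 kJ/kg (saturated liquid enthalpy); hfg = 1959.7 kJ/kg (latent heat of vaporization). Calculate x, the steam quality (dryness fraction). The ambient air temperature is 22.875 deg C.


x = (h - hf) / hfg
x = (1388.9 - 417.91) / 1959.7
x = 0.49548


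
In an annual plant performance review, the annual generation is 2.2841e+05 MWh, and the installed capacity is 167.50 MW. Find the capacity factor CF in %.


CF = E_a / (cap * 8760) * 100
CF = 2.2841e+05 / (167.50 * 8760) * 100
CF = 15.567 %


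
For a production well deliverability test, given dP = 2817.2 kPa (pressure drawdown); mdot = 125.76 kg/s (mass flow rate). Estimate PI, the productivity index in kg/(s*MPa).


PI = mdot * 1000 / dP
PI = 125.76 * 1000 / 2817.2
PI = 44.640 kg/(s*MPa)


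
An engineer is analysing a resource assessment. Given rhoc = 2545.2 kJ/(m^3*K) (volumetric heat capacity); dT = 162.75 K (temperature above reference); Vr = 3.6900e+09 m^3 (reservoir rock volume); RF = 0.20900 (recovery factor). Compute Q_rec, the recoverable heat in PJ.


Step 1: Q_s = Vr*rhoc*dT/1e12 = 3.6900e+09*2545.2*162.75/1e12 = 1528.513 PJ
Step 2: Q_rec = Q_s * RF = 1528.513 * 0.209 = 319.46 PJ
Q_rec = 319.46 PJ


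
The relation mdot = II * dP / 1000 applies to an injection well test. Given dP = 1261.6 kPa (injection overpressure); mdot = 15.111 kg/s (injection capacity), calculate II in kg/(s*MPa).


II = mdot * 1000 / dP
II = 15.111 * 1000 / 1261.6
II = 11.978 kg/(s*MPa)


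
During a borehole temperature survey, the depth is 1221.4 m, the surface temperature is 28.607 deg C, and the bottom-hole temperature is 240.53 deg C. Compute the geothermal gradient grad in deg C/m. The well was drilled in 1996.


grad = (T_d - T_surf) / d * 1000
grad = (240.53 - 28.607) / 1221.4 * 1000
grad = 173.5083 deg C/km
Convert: 173.5083 deg C/km * 0.001 = 0.17351 deg C/m
grad = 0.17351 deg C/m


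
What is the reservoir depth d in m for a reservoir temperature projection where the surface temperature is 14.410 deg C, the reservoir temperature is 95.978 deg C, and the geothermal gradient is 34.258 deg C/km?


d = (T_res - T_surf) / grad * 1000
d = (95.978 - 14.410) / 34.258 * 1000
d = 2381.0 m


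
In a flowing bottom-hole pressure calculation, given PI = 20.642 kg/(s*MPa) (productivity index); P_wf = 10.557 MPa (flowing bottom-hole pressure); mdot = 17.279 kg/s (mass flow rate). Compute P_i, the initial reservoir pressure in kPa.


P_i = P_wf + mdot / PI
P_i = 10.557 + 17.279 / 20.642
P_i = 11.39408 MPa
Convert: 11.39408 MPa * 1000.0 = 11394 kPa
P_i = 11394 kPa


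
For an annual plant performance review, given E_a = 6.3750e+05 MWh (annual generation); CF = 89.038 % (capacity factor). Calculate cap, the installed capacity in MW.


cap = E_a / (CF/100 * 8760)
cap = 6.3750e+05 / (89.038/100 * 8760)
cap = 81.734 MW


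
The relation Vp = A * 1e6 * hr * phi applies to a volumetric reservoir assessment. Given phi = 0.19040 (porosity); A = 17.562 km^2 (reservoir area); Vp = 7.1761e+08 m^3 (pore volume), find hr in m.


hr = Vp / (A * 1e6 * phi)
hr = 7.1761e+08 / (17.562 * 1e6 * 0.19040)
hr = 214.61 m


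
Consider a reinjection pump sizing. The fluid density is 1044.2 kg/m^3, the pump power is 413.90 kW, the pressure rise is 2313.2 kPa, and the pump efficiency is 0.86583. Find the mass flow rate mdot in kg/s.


mdot = P_pump * rho * eta / dP
mdot = 413.90 * 1044.2 * 0.86583 / 2313.2
mdot = 161.77 kg/s


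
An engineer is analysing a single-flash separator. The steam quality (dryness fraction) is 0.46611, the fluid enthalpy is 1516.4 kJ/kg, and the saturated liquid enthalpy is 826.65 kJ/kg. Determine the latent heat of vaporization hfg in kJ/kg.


hfg = (h - hf) / x
hfg = (1516.4 - 826.65) / 0.46611
hfg = 1479.8 kJ/kg


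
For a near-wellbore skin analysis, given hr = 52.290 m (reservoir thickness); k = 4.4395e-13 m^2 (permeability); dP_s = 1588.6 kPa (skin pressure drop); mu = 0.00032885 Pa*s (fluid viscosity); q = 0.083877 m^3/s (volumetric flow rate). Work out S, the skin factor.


S = dP_s * 1000 * 2*pi*k*hr / (q*mu)
S = 1588.6 * 1000 * 2*pi*4.4395e-13*52.290 / (0.083877*0.00032885)
S = 8.4005


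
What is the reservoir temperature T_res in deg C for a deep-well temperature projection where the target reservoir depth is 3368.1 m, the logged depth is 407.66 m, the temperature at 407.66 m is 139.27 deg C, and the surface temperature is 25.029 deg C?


Step 1: grad = (T_d1 - T_surf)/d1 * 1000 = (139.27 - 25.029)/407.66 * 1000 = 280.2360 deg C/km
Step 2: T_res = T_surf + grad*d2/1000 = 25.029 + 280.2360*3368.1/1000 = 968.89 deg C
T_res = 968.89 deg C


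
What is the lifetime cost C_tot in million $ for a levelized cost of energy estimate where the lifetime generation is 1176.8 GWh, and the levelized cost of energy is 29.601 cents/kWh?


C_tot = LCOE / 100 * E_tot
C_tot = 29.601 / 100 * 1176.8
C_tot = 348.34 million $


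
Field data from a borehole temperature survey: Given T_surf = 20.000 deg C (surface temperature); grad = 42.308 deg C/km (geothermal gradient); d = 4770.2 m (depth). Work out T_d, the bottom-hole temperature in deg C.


T_d = T_surf + grad * d / 1000
T_d = 20.000 + 42.308 * 4770.2 / 1000
T_d = 221.82 deg C


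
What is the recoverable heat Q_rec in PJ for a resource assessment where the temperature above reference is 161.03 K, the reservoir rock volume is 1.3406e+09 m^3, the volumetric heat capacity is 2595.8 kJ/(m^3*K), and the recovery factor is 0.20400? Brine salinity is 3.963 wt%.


Step 1: Q_s = Vr*rhoc*dT/1e12 = 1.3406e+09*2595.8*161.03/1e12 = 560.3730 PJ
Step 2: Q_rec = Q_s * RF = 560.3730 * 0.204 = 114.32 PJ
Q_rec = 114.32 PJ


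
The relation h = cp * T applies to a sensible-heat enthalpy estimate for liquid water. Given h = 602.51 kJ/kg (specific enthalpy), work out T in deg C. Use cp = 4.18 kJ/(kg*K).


T = h / cp
T = 602.51 / 4.18
T = 144.14 deg C


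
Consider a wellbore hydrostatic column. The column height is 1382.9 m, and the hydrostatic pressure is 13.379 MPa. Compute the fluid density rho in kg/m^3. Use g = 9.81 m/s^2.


rho = P * 1e6 / (g * h)
rho = 13.379 * 1e6 / (9.81 * 1382.9)
rho = 986.20 kg/m^3


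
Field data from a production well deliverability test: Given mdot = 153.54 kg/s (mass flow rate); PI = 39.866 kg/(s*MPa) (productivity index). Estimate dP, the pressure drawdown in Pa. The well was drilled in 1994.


dP = mdot * 1000 / PI
dP = 153.54 * 1000 / 39.866
dP = 3851.402 kPa
Convert: 3851.402 kPa * 1000.0 = 3.8514e+06 Pa
dP = 3.8514e+06 Pa


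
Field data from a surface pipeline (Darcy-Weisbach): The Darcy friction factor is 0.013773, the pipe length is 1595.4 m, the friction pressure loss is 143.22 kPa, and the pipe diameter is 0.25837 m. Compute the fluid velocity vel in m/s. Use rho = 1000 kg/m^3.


vel = sqrt(dP*1000*2*D / (f*L*rho))
vel = sqrt(143.22*1000*2*0.25837 / (0.013773*1595.4*1000))
vel = 1.8352 m/s


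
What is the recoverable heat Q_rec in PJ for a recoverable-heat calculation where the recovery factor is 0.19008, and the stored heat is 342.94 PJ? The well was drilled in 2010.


Q_rec = Q_s * RF
Q_rec = 342.94 * 0.19008
Q_rec = 65.186 PJ


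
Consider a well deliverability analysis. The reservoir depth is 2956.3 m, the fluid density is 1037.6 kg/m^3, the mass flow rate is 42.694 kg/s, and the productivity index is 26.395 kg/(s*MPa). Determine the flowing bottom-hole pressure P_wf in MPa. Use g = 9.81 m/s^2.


Step 1: P_i = rho*g*h/1e6 = 1037.6*9.81*2956.3/1e6 = 30.09175 MPa
Step 2: P_wf = P_i - mdot/PI = 30.09175 - 42.694/26.395 = 28.474 MPa
P_wf = 28.474 MPa


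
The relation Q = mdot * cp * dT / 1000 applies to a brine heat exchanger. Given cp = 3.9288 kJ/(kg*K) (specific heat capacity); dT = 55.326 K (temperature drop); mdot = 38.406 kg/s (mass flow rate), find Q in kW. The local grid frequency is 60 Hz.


Q = mdot * cp * dT / 1000
Q = 38.406 * 3.9288 * 55.326 / 1000
Q = 8.348112 MW
Convert: 8.348112 MW * 1000.0 = 8348.1 kW
Q = 8348.1 kW


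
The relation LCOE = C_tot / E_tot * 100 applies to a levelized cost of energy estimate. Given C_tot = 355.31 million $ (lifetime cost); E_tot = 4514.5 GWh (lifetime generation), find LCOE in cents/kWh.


LCOE = C_tot / E_tot * 100
LCOE = 355.31 / 4514.5 * 100
LCOE = 7.8704 cents/kWh


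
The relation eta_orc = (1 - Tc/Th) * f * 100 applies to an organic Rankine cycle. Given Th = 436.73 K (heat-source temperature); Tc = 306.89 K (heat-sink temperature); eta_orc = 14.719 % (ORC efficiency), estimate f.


f = (eta_orc/100) / (1 - Tc/Th)
f = (14.719/100) / (1 - 306.89/436.73)
f = 0.49509


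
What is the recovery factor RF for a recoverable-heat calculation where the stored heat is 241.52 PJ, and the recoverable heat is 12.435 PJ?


RF = Q_rec / Q_s
RF = 12.435 / 241.52
RF = 0.051486


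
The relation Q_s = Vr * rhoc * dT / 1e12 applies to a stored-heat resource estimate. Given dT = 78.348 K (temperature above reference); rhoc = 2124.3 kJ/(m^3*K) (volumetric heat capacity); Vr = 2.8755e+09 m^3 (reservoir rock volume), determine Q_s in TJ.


Q_s = Vr * rhoc * dT / 1e12
Q_s = 2.8755e+09 * 2124.3 * 78.348 / 1e12
Q_s = 478.5829 PJ
Convert: 478.5829 PJ * 1000.0 = 4.7858e+05 TJ
Q_s = 4.7858e+05 TJ


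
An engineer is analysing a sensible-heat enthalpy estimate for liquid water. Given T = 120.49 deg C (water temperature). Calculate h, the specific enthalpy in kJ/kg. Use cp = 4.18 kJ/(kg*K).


h = cp * T
h = 4.18 * 120.49
h = 503.65 kJ/kg


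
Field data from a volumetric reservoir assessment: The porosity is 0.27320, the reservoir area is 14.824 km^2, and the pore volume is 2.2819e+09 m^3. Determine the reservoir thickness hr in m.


hr = Vp / (A * 1e6 * phi)
hr = 2.2819e+09 / (14.824 * 1e6 * 0.27320)
hr = 563.44 m


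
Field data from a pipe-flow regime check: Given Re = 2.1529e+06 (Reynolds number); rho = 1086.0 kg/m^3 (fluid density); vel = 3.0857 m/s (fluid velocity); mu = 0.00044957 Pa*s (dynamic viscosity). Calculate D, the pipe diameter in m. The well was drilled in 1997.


D = Re * mu / (rho * vel)
D = 2.1529e+06 * 0.00044957 / (1086.0 * 3.0857)
D = 0.28883 m


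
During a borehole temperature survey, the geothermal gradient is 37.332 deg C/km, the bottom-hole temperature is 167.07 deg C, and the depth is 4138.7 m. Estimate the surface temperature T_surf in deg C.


T_surf = T_d - grad * d / 1000
T_surf = 167.07 - 37.332 * 4138.7 / 1000
T_surf = 12.564 deg C


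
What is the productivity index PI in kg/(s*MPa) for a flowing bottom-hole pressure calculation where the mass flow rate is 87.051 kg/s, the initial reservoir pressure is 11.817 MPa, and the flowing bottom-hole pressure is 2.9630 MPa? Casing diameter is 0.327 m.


PI = mdot / (P_i - P_wf)
PI = 87.051 / (11.817 - 2.9630)
PI = 9.8318 kg/(s*MPa)


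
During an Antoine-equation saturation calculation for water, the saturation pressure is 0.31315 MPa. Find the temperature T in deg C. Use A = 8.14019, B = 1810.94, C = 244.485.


T = B / (A - log10(P_sat * 760 / 0.101325)) - C
T = 1810.94 / (8.14019 - log10(0.31315 * 760 / 0.101325)) - 244.485
T = 135.22 deg C


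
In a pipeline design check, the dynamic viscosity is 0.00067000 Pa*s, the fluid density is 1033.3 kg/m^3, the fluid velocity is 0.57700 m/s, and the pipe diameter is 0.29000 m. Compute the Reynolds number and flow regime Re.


Step 1: Re = rho*vel*D/mu = 1033.3*0.577*0.29/0.00067 = 2.5806e+05
Step 2: Re = 2.5806e+05 > 4000, so flow is turbulent.
Re = 2.5806e+05 (turbulent)


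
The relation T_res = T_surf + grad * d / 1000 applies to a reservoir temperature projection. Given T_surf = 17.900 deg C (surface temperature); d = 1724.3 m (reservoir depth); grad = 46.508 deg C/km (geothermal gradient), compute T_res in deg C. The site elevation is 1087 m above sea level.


T_res = T_surf + grad * d / 1000
T_res = 17.900 + 46.508 * 1724.3 / 1000
T_res = 98.094 deg C


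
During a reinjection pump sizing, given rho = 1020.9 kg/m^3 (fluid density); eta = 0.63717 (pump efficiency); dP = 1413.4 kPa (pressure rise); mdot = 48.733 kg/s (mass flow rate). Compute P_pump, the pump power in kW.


P_pump = mdot * dP / (rho * eta)
P_pump = 48.733 * 1413.4 / (1020.9 * 0.63717)
P_pump = 105.89 kW


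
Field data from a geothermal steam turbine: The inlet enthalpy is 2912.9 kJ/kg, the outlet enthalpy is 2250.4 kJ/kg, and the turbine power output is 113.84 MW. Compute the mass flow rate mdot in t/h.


mdot = P * 1000 / (h_in - h_out)
mdot = 113.84 * 1000 / (2912.9 - 2250.4)
mdot = 171.8340 kg/s
Convert: 171.8340 kg/s * 3.6 = 618.60 t/h
mdot = 618.60 t/h


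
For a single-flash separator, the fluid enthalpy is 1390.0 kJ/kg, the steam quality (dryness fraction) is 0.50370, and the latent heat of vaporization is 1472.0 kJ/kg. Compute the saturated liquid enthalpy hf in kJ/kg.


hf = h - x * hfg
hf = 1390.0 - 0.50370 * 1472.0
hf = 648.55 kJ/kg


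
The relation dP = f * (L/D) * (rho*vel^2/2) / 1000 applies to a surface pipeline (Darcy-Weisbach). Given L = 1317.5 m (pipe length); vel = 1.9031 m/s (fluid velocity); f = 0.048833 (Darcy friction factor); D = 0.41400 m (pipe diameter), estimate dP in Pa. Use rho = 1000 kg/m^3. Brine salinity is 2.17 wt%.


dP = f * (L/D) * (rho*vel^2/2) / 1000
dP = 0.048833 * (1317.5/0.41400) * (1000*1.9031^2/2) / 1000
dP = 281.4213 kPa
Convert: 281.4213 kPa * 1000.0 = 2.8142e+05 Pa
dP = 2.8142e+05 Pa


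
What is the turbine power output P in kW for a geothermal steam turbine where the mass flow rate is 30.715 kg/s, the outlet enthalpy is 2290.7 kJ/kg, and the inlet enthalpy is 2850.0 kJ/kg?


P = mdot * (h_in - h_out) / 1000
P = 30.715 * (2850.0 - 2290.7) / 1000
P = 17.17890 MW
Convert: 17.17890 MW * 1000.0 = 17179 kW
P = 17179 kW


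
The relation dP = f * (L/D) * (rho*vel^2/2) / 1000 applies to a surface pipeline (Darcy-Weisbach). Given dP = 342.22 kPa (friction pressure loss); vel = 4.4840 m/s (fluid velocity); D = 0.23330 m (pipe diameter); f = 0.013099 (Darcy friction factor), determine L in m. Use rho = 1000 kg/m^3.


L = dP*1000*D / (f*rho*vel^2/2)
L = 342.22*1000*0.23330 / (0.013099*1000*4.4840^2/2)
L = 606.29 m


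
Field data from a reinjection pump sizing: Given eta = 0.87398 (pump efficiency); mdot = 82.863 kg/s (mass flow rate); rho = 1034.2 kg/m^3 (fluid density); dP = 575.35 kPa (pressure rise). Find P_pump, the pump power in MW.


P_pump = mdot * dP / (rho * eta)
P_pump = 82.863 * 575.35 / (1034.2 * 0.87398)
P_pump = 52.74566 kW
Convert: 52.74566 kW * 0.001 = 0.052746 MW
P_pump = 0.052746 MW


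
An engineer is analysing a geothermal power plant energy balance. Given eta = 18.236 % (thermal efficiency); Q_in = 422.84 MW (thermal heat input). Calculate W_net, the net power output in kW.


W_net = eta / 100 * Q_in
W_net = 18.236 / 100 * 422.84
W_net = 77.10910 MW
Convert: 77.10910 MW * 1000.0 = 77109 kW
W_net = 77109 kW


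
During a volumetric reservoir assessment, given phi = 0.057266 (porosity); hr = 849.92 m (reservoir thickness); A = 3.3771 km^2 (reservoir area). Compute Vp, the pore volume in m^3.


Vp = A * 1e6 * hr * phi
Vp = 3.3771 * 1e6 * 849.92 * 0.057266
Vp = 1.6437e+08 m^3


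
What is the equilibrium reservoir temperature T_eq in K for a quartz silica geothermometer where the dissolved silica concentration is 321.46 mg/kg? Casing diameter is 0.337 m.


T_eq = 1309 / (5.19 - log10(SiO2)) - 273.15
T_eq = 1309 / (5.19 - log10(321.46)) - 273.15
T_eq = 214.7598 deg C
Convert to K: 214.7598 + 273.15 = 487.91 K
T_eq = 487.91 K


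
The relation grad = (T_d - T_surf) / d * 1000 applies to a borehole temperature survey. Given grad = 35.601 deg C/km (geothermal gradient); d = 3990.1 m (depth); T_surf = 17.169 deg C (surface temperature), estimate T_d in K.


T_d = T_surf + grad * d / 1000
T_d = 17.169 + 35.601 * 3990.1 / 1000
T_d = 159.2206 deg C
Convert to K: 159.2206 + 273.15 = 432.37 K
T_d = 432.37 K


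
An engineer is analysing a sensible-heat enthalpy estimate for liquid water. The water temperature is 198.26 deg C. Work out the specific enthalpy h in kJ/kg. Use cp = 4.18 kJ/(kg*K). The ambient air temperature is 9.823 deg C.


h = cp * T
h = 4.18 * 198.26
h = 828.73 kJ/kg


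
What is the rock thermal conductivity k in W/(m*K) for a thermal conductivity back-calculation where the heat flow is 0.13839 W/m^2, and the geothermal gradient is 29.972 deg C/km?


k = q / (grad / 1000)
k = 0.13839 / (29.972 / 1000)
k = 4.6173 W/(m*K)


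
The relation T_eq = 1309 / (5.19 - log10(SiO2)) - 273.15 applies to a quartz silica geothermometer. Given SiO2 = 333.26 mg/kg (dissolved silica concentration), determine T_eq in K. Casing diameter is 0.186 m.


T_eq = 1309 / (5.19 - log10(SiO2)) - 273.15
T_eq = 1309 / (5.19 - log10(333.26)) - 273.15
T_eq = 217.6238 deg C
Convert to K: 217.6238 + 273.15 = 490.77 K
T_eq = 490.77 K


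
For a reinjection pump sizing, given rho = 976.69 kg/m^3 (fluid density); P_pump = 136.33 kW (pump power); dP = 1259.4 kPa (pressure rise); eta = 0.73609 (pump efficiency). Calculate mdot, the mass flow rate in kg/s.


mdot = P_pump * rho * eta / dP
mdot = 136.33 * 976.69 * 0.73609 / 1259.4
mdot = 77.824 kg/s


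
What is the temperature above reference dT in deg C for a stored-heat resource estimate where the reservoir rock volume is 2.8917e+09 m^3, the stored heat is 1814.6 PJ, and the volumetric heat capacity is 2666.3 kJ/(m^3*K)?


dT = Q_s * 1e12 / (Vr * rhoc)
dT = 1814.6 * 1e12 / (2.8917e+09 * 2666.3)
dT = 235.3524 K
Convert (temperature difference, 1 K = 1 deg C): 235.3524 K = 235.3524 deg C
dT = 235.35 deg C


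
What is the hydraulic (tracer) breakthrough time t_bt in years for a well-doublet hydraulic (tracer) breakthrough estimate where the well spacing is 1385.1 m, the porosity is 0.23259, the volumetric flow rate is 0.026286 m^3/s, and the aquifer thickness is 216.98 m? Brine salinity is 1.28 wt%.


t_bt = pi * hr * phi * L^2 / (3 * Qv) / (365.25*86400)
t_bt = pi * 216.98 * 0.23259 * 1385.1^2 / (3 * 0.026286) / (365.25*86400)
t_bt = 122.23 years


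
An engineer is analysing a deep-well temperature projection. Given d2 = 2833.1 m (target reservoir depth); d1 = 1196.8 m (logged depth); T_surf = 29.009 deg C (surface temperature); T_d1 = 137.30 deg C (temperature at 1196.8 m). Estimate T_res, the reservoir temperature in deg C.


Step 1: grad = (T_d1 - T_surf)/d1 * 1000 = (137.3 - 29.009)/1196.8 * 1000 = 90.48379 deg C/km
Step 2: T_res = T_surf + grad*d2/1000 = 29.009 + 90.48379*2833.1/1000 = 285.36 deg C
T_res = 285.36 deg C


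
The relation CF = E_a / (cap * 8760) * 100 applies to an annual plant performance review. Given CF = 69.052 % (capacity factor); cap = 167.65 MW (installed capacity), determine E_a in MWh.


E_a = CF / 100 * cap * 8760
E_a = 69.052 / 100 * 167.65 * 8760
E_a = 1.0141e+06 MWh


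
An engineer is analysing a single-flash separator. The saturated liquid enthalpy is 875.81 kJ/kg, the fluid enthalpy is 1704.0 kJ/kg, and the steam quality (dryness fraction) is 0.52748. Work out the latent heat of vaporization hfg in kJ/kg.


hfg = (h - hf) / x
hfg = (1704.0 - 875.81) / 0.52748
hfg = 1570.1 kJ/kg


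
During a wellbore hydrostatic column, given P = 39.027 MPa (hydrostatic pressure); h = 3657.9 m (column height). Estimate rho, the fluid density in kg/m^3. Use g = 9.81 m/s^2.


rho = P * 1e6 / (g * h)
rho = 39.027 * 1e6 / (9.81 * 3657.9)
rho = 1087.6 kg/m^3
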